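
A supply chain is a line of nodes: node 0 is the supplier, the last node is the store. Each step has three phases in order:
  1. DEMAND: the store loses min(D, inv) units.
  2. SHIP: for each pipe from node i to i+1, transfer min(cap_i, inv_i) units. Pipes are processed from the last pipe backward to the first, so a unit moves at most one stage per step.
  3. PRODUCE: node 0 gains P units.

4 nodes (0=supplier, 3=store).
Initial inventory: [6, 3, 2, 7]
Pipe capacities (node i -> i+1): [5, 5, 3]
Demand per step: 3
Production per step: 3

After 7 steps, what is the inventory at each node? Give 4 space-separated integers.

Step 1: demand=3,sold=3 ship[2->3]=2 ship[1->2]=3 ship[0->1]=5 prod=3 -> inv=[4 5 3 6]
Step 2: demand=3,sold=3 ship[2->3]=3 ship[1->2]=5 ship[0->1]=4 prod=3 -> inv=[3 4 5 6]
Step 3: demand=3,sold=3 ship[2->3]=3 ship[1->2]=4 ship[0->1]=3 prod=3 -> inv=[3 3 6 6]
Step 4: demand=3,sold=3 ship[2->3]=3 ship[1->2]=3 ship[0->1]=3 prod=3 -> inv=[3 3 6 6]
Step 5: demand=3,sold=3 ship[2->3]=3 ship[1->2]=3 ship[0->1]=3 prod=3 -> inv=[3 3 6 6]
Step 6: demand=3,sold=3 ship[2->3]=3 ship[1->2]=3 ship[0->1]=3 prod=3 -> inv=[3 3 6 6]
Step 7: demand=3,sold=3 ship[2->3]=3 ship[1->2]=3 ship[0->1]=3 prod=3 -> inv=[3 3 6 6]

3 3 6 6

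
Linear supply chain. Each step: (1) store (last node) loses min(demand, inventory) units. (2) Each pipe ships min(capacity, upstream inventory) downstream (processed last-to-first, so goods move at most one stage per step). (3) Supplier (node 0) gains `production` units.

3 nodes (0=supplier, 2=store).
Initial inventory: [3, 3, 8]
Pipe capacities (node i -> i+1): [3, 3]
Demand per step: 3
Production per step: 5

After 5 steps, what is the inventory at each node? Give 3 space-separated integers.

Step 1: demand=3,sold=3 ship[1->2]=3 ship[0->1]=3 prod=5 -> inv=[5 3 8]
Step 2: demand=3,sold=3 ship[1->2]=3 ship[0->1]=3 prod=5 -> inv=[7 3 8]
Step 3: demand=3,sold=3 ship[1->2]=3 ship[0->1]=3 prod=5 -> inv=[9 3 8]
Step 4: demand=3,sold=3 ship[1->2]=3 ship[0->1]=3 prod=5 -> inv=[11 3 8]
Step 5: demand=3,sold=3 ship[1->2]=3 ship[0->1]=3 prod=5 -> inv=[13 3 8]

13 3 8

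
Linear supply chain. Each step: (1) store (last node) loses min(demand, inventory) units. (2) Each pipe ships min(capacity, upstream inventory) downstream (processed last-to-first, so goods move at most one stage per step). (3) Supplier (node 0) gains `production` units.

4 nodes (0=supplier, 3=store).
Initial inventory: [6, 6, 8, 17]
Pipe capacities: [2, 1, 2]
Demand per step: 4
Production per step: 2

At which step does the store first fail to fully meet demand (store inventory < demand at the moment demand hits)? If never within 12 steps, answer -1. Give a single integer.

Step 1: demand=4,sold=4 ship[2->3]=2 ship[1->2]=1 ship[0->1]=2 prod=2 -> [6 7 7 15]
Step 2: demand=4,sold=4 ship[2->3]=2 ship[1->2]=1 ship[0->1]=2 prod=2 -> [6 8 6 13]
Step 3: demand=4,sold=4 ship[2->3]=2 ship[1->2]=1 ship[0->1]=2 prod=2 -> [6 9 5 11]
Step 4: demand=4,sold=4 ship[2->3]=2 ship[1->2]=1 ship[0->1]=2 prod=2 -> [6 10 4 9]
Step 5: demand=4,sold=4 ship[2->3]=2 ship[1->2]=1 ship[0->1]=2 prod=2 -> [6 11 3 7]
Step 6: demand=4,sold=4 ship[2->3]=2 ship[1->2]=1 ship[0->1]=2 prod=2 -> [6 12 2 5]
Step 7: demand=4,sold=4 ship[2->3]=2 ship[1->2]=1 ship[0->1]=2 prod=2 -> [6 13 1 3]
Step 8: demand=4,sold=3 ship[2->3]=1 ship[1->2]=1 ship[0->1]=2 prod=2 -> [6 14 1 1]
Step 9: demand=4,sold=1 ship[2->3]=1 ship[1->2]=1 ship[0->1]=2 prod=2 -> [6 15 1 1]
Step 10: demand=4,sold=1 ship[2->3]=1 ship[1->2]=1 ship[0->1]=2 prod=2 -> [6 16 1 1]
Step 11: demand=4,sold=1 ship[2->3]=1 ship[1->2]=1 ship[0->1]=2 prod=2 -> [6 17 1 1]
Step 12: demand=4,sold=1 ship[2->3]=1 ship[1->2]=1 ship[0->1]=2 prod=2 -> [6 18 1 1]
First stockout at step 8

8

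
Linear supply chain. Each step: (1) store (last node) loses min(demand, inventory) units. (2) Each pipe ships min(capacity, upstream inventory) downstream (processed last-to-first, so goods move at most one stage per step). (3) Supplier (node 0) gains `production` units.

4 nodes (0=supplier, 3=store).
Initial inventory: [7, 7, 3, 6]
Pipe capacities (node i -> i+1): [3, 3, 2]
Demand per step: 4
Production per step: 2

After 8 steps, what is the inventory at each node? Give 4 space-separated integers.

Step 1: demand=4,sold=4 ship[2->3]=2 ship[1->2]=3 ship[0->1]=3 prod=2 -> inv=[6 7 4 4]
Step 2: demand=4,sold=4 ship[2->3]=2 ship[1->2]=3 ship[0->1]=3 prod=2 -> inv=[5 7 5 2]
Step 3: demand=4,sold=2 ship[2->3]=2 ship[1->2]=3 ship[0->1]=3 prod=2 -> inv=[4 7 6 2]
Step 4: demand=4,sold=2 ship[2->3]=2 ship[1->2]=3 ship[0->1]=3 prod=2 -> inv=[3 7 7 2]
Step 5: demand=4,sold=2 ship[2->3]=2 ship[1->2]=3 ship[0->1]=3 prod=2 -> inv=[2 7 8 2]
Step 6: demand=4,sold=2 ship[2->3]=2 ship[1->2]=3 ship[0->1]=2 prod=2 -> inv=[2 6 9 2]
Step 7: demand=4,sold=2 ship[2->3]=2 ship[1->2]=3 ship[0->1]=2 prod=2 -> inv=[2 5 10 2]
Step 8: demand=4,sold=2 ship[2->3]=2 ship[1->2]=3 ship[0->1]=2 prod=2 -> inv=[2 4 11 2]

2 4 11 2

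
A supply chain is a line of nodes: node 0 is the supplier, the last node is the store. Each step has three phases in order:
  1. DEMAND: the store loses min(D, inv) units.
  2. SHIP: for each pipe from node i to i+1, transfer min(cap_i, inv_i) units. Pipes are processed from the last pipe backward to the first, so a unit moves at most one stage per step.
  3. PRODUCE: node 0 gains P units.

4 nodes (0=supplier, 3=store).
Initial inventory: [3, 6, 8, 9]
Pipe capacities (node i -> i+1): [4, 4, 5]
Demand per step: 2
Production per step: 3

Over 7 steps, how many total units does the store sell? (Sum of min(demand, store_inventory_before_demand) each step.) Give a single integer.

Answer: 14

Derivation:
Step 1: sold=2 (running total=2) -> [3 5 7 12]
Step 2: sold=2 (running total=4) -> [3 4 6 15]
Step 3: sold=2 (running total=6) -> [3 3 5 18]
Step 4: sold=2 (running total=8) -> [3 3 3 21]
Step 5: sold=2 (running total=10) -> [3 3 3 22]
Step 6: sold=2 (running total=12) -> [3 3 3 23]
Step 7: sold=2 (running total=14) -> [3 3 3 24]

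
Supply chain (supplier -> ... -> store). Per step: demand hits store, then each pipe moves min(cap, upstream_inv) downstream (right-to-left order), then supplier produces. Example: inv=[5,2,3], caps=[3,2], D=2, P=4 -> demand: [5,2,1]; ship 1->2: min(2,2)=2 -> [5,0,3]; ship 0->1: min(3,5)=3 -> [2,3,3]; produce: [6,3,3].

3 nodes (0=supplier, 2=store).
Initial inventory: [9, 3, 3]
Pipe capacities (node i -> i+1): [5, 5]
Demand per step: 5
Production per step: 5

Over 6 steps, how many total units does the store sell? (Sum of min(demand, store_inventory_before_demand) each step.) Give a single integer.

Answer: 26

Derivation:
Step 1: sold=3 (running total=3) -> [9 5 3]
Step 2: sold=3 (running total=6) -> [9 5 5]
Step 3: sold=5 (running total=11) -> [9 5 5]
Step 4: sold=5 (running total=16) -> [9 5 5]
Step 5: sold=5 (running total=21) -> [9 5 5]
Step 6: sold=5 (running total=26) -> [9 5 5]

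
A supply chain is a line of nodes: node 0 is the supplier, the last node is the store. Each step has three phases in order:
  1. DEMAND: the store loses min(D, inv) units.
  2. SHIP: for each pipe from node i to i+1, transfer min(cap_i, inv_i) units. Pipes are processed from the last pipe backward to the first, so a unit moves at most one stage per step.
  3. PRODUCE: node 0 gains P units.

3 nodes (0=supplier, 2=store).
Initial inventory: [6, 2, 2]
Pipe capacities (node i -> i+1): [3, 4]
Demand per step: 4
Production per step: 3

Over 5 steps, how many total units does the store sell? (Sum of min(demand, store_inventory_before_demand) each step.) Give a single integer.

Answer: 13

Derivation:
Step 1: sold=2 (running total=2) -> [6 3 2]
Step 2: sold=2 (running total=4) -> [6 3 3]
Step 3: sold=3 (running total=7) -> [6 3 3]
Step 4: sold=3 (running total=10) -> [6 3 3]
Step 5: sold=3 (running total=13) -> [6 3 3]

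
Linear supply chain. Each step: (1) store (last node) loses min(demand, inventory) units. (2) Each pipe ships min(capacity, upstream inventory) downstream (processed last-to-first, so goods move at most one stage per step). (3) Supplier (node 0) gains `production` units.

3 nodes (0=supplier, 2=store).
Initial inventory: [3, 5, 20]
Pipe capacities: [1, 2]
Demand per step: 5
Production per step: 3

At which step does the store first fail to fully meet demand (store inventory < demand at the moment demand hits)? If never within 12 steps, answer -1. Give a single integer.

Step 1: demand=5,sold=5 ship[1->2]=2 ship[0->1]=1 prod=3 -> [5 4 17]
Step 2: demand=5,sold=5 ship[1->2]=2 ship[0->1]=1 prod=3 -> [7 3 14]
Step 3: demand=5,sold=5 ship[1->2]=2 ship[0->1]=1 prod=3 -> [9 2 11]
Step 4: demand=5,sold=5 ship[1->2]=2 ship[0->1]=1 prod=3 -> [11 1 8]
Step 5: demand=5,sold=5 ship[1->2]=1 ship[0->1]=1 prod=3 -> [13 1 4]
Step 6: demand=5,sold=4 ship[1->2]=1 ship[0->1]=1 prod=3 -> [15 1 1]
Step 7: demand=5,sold=1 ship[1->2]=1 ship[0->1]=1 prod=3 -> [17 1 1]
Step 8: demand=5,sold=1 ship[1->2]=1 ship[0->1]=1 prod=3 -> [19 1 1]
Step 9: demand=5,sold=1 ship[1->2]=1 ship[0->1]=1 prod=3 -> [21 1 1]
Step 10: demand=5,sold=1 ship[1->2]=1 ship[0->1]=1 prod=3 -> [23 1 1]
Step 11: demand=5,sold=1 ship[1->2]=1 ship[0->1]=1 prod=3 -> [25 1 1]
Step 12: demand=5,sold=1 ship[1->2]=1 ship[0->1]=1 prod=3 -> [27 1 1]
First stockout at step 6

6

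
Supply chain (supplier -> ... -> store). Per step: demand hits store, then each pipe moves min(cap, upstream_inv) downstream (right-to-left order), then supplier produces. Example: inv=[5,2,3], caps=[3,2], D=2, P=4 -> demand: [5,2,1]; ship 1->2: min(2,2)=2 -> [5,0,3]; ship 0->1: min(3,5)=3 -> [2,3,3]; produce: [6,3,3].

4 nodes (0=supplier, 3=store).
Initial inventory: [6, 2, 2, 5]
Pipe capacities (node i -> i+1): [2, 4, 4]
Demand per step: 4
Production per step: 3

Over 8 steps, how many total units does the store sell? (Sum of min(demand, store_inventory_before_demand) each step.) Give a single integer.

Step 1: sold=4 (running total=4) -> [7 2 2 3]
Step 2: sold=3 (running total=7) -> [8 2 2 2]
Step 3: sold=2 (running total=9) -> [9 2 2 2]
Step 4: sold=2 (running total=11) -> [10 2 2 2]
Step 5: sold=2 (running total=13) -> [11 2 2 2]
Step 6: sold=2 (running total=15) -> [12 2 2 2]
Step 7: sold=2 (running total=17) -> [13 2 2 2]
Step 8: sold=2 (running total=19) -> [14 2 2 2]

Answer: 19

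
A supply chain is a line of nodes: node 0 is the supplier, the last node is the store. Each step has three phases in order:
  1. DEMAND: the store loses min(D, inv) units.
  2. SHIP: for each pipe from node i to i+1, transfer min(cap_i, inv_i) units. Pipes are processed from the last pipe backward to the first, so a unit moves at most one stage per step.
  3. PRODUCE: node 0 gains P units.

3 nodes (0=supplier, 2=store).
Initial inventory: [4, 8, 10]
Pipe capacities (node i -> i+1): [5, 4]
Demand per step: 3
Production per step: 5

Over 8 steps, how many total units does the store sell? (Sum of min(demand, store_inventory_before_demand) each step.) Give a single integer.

Answer: 24

Derivation:
Step 1: sold=3 (running total=3) -> [5 8 11]
Step 2: sold=3 (running total=6) -> [5 9 12]
Step 3: sold=3 (running total=9) -> [5 10 13]
Step 4: sold=3 (running total=12) -> [5 11 14]
Step 5: sold=3 (running total=15) -> [5 12 15]
Step 6: sold=3 (running total=18) -> [5 13 16]
Step 7: sold=3 (running total=21) -> [5 14 17]
Step 8: sold=3 (running total=24) -> [5 15 18]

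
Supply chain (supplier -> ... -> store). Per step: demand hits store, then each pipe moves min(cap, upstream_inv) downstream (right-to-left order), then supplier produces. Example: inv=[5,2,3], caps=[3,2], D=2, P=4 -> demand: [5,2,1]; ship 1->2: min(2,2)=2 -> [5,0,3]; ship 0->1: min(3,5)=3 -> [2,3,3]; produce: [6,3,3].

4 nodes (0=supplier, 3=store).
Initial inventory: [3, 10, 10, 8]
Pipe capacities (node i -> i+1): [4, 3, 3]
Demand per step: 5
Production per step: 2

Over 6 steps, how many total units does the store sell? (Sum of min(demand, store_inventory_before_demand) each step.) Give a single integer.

Step 1: sold=5 (running total=5) -> [2 10 10 6]
Step 2: sold=5 (running total=10) -> [2 9 10 4]
Step 3: sold=4 (running total=14) -> [2 8 10 3]
Step 4: sold=3 (running total=17) -> [2 7 10 3]
Step 5: sold=3 (running total=20) -> [2 6 10 3]
Step 6: sold=3 (running total=23) -> [2 5 10 3]

Answer: 23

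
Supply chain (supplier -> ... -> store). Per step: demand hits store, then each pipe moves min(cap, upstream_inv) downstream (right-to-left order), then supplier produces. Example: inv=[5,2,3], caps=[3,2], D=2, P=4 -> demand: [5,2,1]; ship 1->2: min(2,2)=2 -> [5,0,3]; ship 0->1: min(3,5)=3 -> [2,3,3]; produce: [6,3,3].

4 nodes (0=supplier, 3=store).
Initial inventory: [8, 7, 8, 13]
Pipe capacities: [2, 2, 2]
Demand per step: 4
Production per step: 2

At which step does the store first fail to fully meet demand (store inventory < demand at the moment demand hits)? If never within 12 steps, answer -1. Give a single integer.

Step 1: demand=4,sold=4 ship[2->3]=2 ship[1->2]=2 ship[0->1]=2 prod=2 -> [8 7 8 11]
Step 2: demand=4,sold=4 ship[2->3]=2 ship[1->2]=2 ship[0->1]=2 prod=2 -> [8 7 8 9]
Step 3: demand=4,sold=4 ship[2->3]=2 ship[1->2]=2 ship[0->1]=2 prod=2 -> [8 7 8 7]
Step 4: demand=4,sold=4 ship[2->3]=2 ship[1->2]=2 ship[0->1]=2 prod=2 -> [8 7 8 5]
Step 5: demand=4,sold=4 ship[2->3]=2 ship[1->2]=2 ship[0->1]=2 prod=2 -> [8 7 8 3]
Step 6: demand=4,sold=3 ship[2->3]=2 ship[1->2]=2 ship[0->1]=2 prod=2 -> [8 7 8 2]
Step 7: demand=4,sold=2 ship[2->3]=2 ship[1->2]=2 ship[0->1]=2 prod=2 -> [8 7 8 2]
Step 8: demand=4,sold=2 ship[2->3]=2 ship[1->2]=2 ship[0->1]=2 prod=2 -> [8 7 8 2]
Step 9: demand=4,sold=2 ship[2->3]=2 ship[1->2]=2 ship[0->1]=2 prod=2 -> [8 7 8 2]
Step 10: demand=4,sold=2 ship[2->3]=2 ship[1->2]=2 ship[0->1]=2 prod=2 -> [8 7 8 2]
Step 11: demand=4,sold=2 ship[2->3]=2 ship[1->2]=2 ship[0->1]=2 prod=2 -> [8 7 8 2]
Step 12: demand=4,sold=2 ship[2->3]=2 ship[1->2]=2 ship[0->1]=2 prod=2 -> [8 7 8 2]
First stockout at step 6

6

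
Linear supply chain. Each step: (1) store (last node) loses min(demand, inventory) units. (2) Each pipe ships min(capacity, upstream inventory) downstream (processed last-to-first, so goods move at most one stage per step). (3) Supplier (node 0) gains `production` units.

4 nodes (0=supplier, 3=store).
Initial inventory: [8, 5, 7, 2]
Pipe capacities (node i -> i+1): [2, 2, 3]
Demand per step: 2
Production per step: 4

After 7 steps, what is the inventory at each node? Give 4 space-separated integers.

Step 1: demand=2,sold=2 ship[2->3]=3 ship[1->2]=2 ship[0->1]=2 prod=4 -> inv=[10 5 6 3]
Step 2: demand=2,sold=2 ship[2->3]=3 ship[1->2]=2 ship[0->1]=2 prod=4 -> inv=[12 5 5 4]
Step 3: demand=2,sold=2 ship[2->3]=3 ship[1->2]=2 ship[0->1]=2 prod=4 -> inv=[14 5 4 5]
Step 4: demand=2,sold=2 ship[2->3]=3 ship[1->2]=2 ship[0->1]=2 prod=4 -> inv=[16 5 3 6]
Step 5: demand=2,sold=2 ship[2->3]=3 ship[1->2]=2 ship[0->1]=2 prod=4 -> inv=[18 5 2 7]
Step 6: demand=2,sold=2 ship[2->3]=2 ship[1->2]=2 ship[0->1]=2 prod=4 -> inv=[20 5 2 7]
Step 7: demand=2,sold=2 ship[2->3]=2 ship[1->2]=2 ship[0->1]=2 prod=4 -> inv=[22 5 2 7]

22 5 2 7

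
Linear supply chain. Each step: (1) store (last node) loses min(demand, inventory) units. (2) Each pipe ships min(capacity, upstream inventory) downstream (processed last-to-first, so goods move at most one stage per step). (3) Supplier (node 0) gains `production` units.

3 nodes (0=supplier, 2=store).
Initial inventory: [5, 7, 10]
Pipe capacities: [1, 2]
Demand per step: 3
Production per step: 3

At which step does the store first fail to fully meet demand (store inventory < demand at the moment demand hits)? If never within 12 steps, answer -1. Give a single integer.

Step 1: demand=3,sold=3 ship[1->2]=2 ship[0->1]=1 prod=3 -> [7 6 9]
Step 2: demand=3,sold=3 ship[1->2]=2 ship[0->1]=1 prod=3 -> [9 5 8]
Step 3: demand=3,sold=3 ship[1->2]=2 ship[0->1]=1 prod=3 -> [11 4 7]
Step 4: demand=3,sold=3 ship[1->2]=2 ship[0->1]=1 prod=3 -> [13 3 6]
Step 5: demand=3,sold=3 ship[1->2]=2 ship[0->1]=1 prod=3 -> [15 2 5]
Step 6: demand=3,sold=3 ship[1->2]=2 ship[0->1]=1 prod=3 -> [17 1 4]
Step 7: demand=3,sold=3 ship[1->2]=1 ship[0->1]=1 prod=3 -> [19 1 2]
Step 8: demand=3,sold=2 ship[1->2]=1 ship[0->1]=1 prod=3 -> [21 1 1]
Step 9: demand=3,sold=1 ship[1->2]=1 ship[0->1]=1 prod=3 -> [23 1 1]
Step 10: demand=3,sold=1 ship[1->2]=1 ship[0->1]=1 prod=3 -> [25 1 1]
Step 11: demand=3,sold=1 ship[1->2]=1 ship[0->1]=1 prod=3 -> [27 1 1]
Step 12: demand=3,sold=1 ship[1->2]=1 ship[0->1]=1 prod=3 -> [29 1 1]
First stockout at step 8

8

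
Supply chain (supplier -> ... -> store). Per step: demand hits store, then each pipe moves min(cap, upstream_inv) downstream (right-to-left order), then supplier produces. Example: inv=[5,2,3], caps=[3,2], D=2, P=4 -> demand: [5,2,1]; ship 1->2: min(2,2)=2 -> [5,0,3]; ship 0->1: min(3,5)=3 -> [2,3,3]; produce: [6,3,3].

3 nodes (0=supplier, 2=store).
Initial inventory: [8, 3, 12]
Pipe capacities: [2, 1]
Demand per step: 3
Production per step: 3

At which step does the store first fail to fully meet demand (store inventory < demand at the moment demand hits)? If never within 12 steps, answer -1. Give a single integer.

Step 1: demand=3,sold=3 ship[1->2]=1 ship[0->1]=2 prod=3 -> [9 4 10]
Step 2: demand=3,sold=3 ship[1->2]=1 ship[0->1]=2 prod=3 -> [10 5 8]
Step 3: demand=3,sold=3 ship[1->2]=1 ship[0->1]=2 prod=3 -> [11 6 6]
Step 4: demand=3,sold=3 ship[1->2]=1 ship[0->1]=2 prod=3 -> [12 7 4]
Step 5: demand=3,sold=3 ship[1->2]=1 ship[0->1]=2 prod=3 -> [13 8 2]
Step 6: demand=3,sold=2 ship[1->2]=1 ship[0->1]=2 prod=3 -> [14 9 1]
Step 7: demand=3,sold=1 ship[1->2]=1 ship[0->1]=2 prod=3 -> [15 10 1]
Step 8: demand=3,sold=1 ship[1->2]=1 ship[0->1]=2 prod=3 -> [16 11 1]
Step 9: demand=3,sold=1 ship[1->2]=1 ship[0->1]=2 prod=3 -> [17 12 1]
Step 10: demand=3,sold=1 ship[1->2]=1 ship[0->1]=2 prod=3 -> [18 13 1]
Step 11: demand=3,sold=1 ship[1->2]=1 ship[0->1]=2 prod=3 -> [19 14 1]
Step 12: demand=3,sold=1 ship[1->2]=1 ship[0->1]=2 prod=3 -> [20 15 1]
First stockout at step 6

6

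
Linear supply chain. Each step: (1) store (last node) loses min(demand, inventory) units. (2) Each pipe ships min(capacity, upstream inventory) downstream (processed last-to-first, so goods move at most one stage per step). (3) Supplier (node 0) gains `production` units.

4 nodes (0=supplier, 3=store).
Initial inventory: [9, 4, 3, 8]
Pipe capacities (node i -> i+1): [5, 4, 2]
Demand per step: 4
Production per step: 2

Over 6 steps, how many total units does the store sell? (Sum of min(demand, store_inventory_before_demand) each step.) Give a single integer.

Step 1: sold=4 (running total=4) -> [6 5 5 6]
Step 2: sold=4 (running total=8) -> [3 6 7 4]
Step 3: sold=4 (running total=12) -> [2 5 9 2]
Step 4: sold=2 (running total=14) -> [2 3 11 2]
Step 5: sold=2 (running total=16) -> [2 2 12 2]
Step 6: sold=2 (running total=18) -> [2 2 12 2]

Answer: 18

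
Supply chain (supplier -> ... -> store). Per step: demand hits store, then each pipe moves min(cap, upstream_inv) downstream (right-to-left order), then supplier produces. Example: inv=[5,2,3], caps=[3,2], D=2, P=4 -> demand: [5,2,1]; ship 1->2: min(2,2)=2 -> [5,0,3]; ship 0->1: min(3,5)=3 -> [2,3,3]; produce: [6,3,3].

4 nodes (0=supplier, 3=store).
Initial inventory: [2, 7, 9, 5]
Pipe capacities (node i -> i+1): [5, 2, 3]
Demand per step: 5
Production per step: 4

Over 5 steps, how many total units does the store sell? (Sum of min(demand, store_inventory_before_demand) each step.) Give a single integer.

Step 1: sold=5 (running total=5) -> [4 7 8 3]
Step 2: sold=3 (running total=8) -> [4 9 7 3]
Step 3: sold=3 (running total=11) -> [4 11 6 3]
Step 4: sold=3 (running total=14) -> [4 13 5 3]
Step 5: sold=3 (running total=17) -> [4 15 4 3]

Answer: 17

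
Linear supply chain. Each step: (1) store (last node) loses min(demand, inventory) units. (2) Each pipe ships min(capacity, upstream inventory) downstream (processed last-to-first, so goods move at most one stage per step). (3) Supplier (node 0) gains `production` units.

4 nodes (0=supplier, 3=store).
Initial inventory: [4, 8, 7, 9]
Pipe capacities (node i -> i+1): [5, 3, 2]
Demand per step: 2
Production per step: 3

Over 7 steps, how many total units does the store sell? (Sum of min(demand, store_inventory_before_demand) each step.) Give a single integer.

Answer: 14

Derivation:
Step 1: sold=2 (running total=2) -> [3 9 8 9]
Step 2: sold=2 (running total=4) -> [3 9 9 9]
Step 3: sold=2 (running total=6) -> [3 9 10 9]
Step 4: sold=2 (running total=8) -> [3 9 11 9]
Step 5: sold=2 (running total=10) -> [3 9 12 9]
Step 6: sold=2 (running total=12) -> [3 9 13 9]
Step 7: sold=2 (running total=14) -> [3 9 14 9]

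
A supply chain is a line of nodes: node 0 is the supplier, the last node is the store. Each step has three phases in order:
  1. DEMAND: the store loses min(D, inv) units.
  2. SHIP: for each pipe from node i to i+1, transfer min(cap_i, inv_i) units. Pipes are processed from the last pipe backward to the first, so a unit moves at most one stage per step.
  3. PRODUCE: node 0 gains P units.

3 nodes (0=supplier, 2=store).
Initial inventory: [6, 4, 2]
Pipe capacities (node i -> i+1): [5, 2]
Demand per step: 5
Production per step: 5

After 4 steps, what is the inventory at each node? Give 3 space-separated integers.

Step 1: demand=5,sold=2 ship[1->2]=2 ship[0->1]=5 prod=5 -> inv=[6 7 2]
Step 2: demand=5,sold=2 ship[1->2]=2 ship[0->1]=5 prod=5 -> inv=[6 10 2]
Step 3: demand=5,sold=2 ship[1->2]=2 ship[0->1]=5 prod=5 -> inv=[6 13 2]
Step 4: demand=5,sold=2 ship[1->2]=2 ship[0->1]=5 prod=5 -> inv=[6 16 2]

6 16 2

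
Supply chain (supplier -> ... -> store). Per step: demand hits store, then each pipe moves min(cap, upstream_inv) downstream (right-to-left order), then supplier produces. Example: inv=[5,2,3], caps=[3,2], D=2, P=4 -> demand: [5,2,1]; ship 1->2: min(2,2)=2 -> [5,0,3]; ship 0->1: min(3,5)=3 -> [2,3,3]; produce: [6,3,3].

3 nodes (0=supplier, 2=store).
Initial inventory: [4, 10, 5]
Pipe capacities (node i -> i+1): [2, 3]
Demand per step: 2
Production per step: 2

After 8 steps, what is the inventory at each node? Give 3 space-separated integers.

Step 1: demand=2,sold=2 ship[1->2]=3 ship[0->1]=2 prod=2 -> inv=[4 9 6]
Step 2: demand=2,sold=2 ship[1->2]=3 ship[0->1]=2 prod=2 -> inv=[4 8 7]
Step 3: demand=2,sold=2 ship[1->2]=3 ship[0->1]=2 prod=2 -> inv=[4 7 8]
Step 4: demand=2,sold=2 ship[1->2]=3 ship[0->1]=2 prod=2 -> inv=[4 6 9]
Step 5: demand=2,sold=2 ship[1->2]=3 ship[0->1]=2 prod=2 -> inv=[4 5 10]
Step 6: demand=2,sold=2 ship[1->2]=3 ship[0->1]=2 prod=2 -> inv=[4 4 11]
Step 7: demand=2,sold=2 ship[1->2]=3 ship[0->1]=2 prod=2 -> inv=[4 3 12]
Step 8: demand=2,sold=2 ship[1->2]=3 ship[0->1]=2 prod=2 -> inv=[4 2 13]

4 2 13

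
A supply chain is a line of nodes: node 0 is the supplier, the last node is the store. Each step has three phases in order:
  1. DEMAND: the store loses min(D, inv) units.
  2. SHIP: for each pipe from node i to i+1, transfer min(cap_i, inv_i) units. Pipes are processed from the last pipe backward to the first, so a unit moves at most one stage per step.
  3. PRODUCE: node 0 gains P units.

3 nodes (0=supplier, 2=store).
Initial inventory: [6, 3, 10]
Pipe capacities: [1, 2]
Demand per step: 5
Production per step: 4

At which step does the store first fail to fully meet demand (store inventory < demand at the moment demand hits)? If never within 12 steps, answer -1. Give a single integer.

Step 1: demand=5,sold=5 ship[1->2]=2 ship[0->1]=1 prod=4 -> [9 2 7]
Step 2: demand=5,sold=5 ship[1->2]=2 ship[0->1]=1 prod=4 -> [12 1 4]
Step 3: demand=5,sold=4 ship[1->2]=1 ship[0->1]=1 prod=4 -> [15 1 1]
Step 4: demand=5,sold=1 ship[1->2]=1 ship[0->1]=1 prod=4 -> [18 1 1]
Step 5: demand=5,sold=1 ship[1->2]=1 ship[0->1]=1 prod=4 -> [21 1 1]
Step 6: demand=5,sold=1 ship[1->2]=1 ship[0->1]=1 prod=4 -> [24 1 1]
Step 7: demand=5,sold=1 ship[1->2]=1 ship[0->1]=1 prod=4 -> [27 1 1]
Step 8: demand=5,sold=1 ship[1->2]=1 ship[0->1]=1 prod=4 -> [30 1 1]
Step 9: demand=5,sold=1 ship[1->2]=1 ship[0->1]=1 prod=4 -> [33 1 1]
Step 10: demand=5,sold=1 ship[1->2]=1 ship[0->1]=1 prod=4 -> [36 1 1]
Step 11: demand=5,sold=1 ship[1->2]=1 ship[0->1]=1 prod=4 -> [39 1 1]
Step 12: demand=5,sold=1 ship[1->2]=1 ship[0->1]=1 prod=4 -> [42 1 1]
First stockout at step 3

3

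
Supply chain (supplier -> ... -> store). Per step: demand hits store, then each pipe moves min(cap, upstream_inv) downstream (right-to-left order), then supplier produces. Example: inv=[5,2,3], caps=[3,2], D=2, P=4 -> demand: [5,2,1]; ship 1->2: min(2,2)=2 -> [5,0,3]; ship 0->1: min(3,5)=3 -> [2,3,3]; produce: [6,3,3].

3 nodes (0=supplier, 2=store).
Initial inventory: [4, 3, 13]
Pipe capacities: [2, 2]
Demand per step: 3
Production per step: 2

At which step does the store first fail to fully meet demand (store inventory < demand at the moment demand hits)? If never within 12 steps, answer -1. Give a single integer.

Step 1: demand=3,sold=3 ship[1->2]=2 ship[0->1]=2 prod=2 -> [4 3 12]
Step 2: demand=3,sold=3 ship[1->2]=2 ship[0->1]=2 prod=2 -> [4 3 11]
Step 3: demand=3,sold=3 ship[1->2]=2 ship[0->1]=2 prod=2 -> [4 3 10]
Step 4: demand=3,sold=3 ship[1->2]=2 ship[0->1]=2 prod=2 -> [4 3 9]
Step 5: demand=3,sold=3 ship[1->2]=2 ship[0->1]=2 prod=2 -> [4 3 8]
Step 6: demand=3,sold=3 ship[1->2]=2 ship[0->1]=2 prod=2 -> [4 3 7]
Step 7: demand=3,sold=3 ship[1->2]=2 ship[0->1]=2 prod=2 -> [4 3 6]
Step 8: demand=3,sold=3 ship[1->2]=2 ship[0->1]=2 prod=2 -> [4 3 5]
Step 9: demand=3,sold=3 ship[1->2]=2 ship[0->1]=2 prod=2 -> [4 3 4]
Step 10: demand=3,sold=3 ship[1->2]=2 ship[0->1]=2 prod=2 -> [4 3 3]
Step 11: demand=3,sold=3 ship[1->2]=2 ship[0->1]=2 prod=2 -> [4 3 2]
Step 12: demand=3,sold=2 ship[1->2]=2 ship[0->1]=2 prod=2 -> [4 3 2]
First stockout at step 12

12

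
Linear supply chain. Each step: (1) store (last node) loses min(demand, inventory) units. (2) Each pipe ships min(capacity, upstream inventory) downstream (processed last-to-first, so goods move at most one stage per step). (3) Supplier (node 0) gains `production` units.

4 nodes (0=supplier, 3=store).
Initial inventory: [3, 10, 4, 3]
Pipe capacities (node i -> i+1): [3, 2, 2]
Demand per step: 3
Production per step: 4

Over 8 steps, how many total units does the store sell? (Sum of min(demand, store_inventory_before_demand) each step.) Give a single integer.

Step 1: sold=3 (running total=3) -> [4 11 4 2]
Step 2: sold=2 (running total=5) -> [5 12 4 2]
Step 3: sold=2 (running total=7) -> [6 13 4 2]
Step 4: sold=2 (running total=9) -> [7 14 4 2]
Step 5: sold=2 (running total=11) -> [8 15 4 2]
Step 6: sold=2 (running total=13) -> [9 16 4 2]
Step 7: sold=2 (running total=15) -> [10 17 4 2]
Step 8: sold=2 (running total=17) -> [11 18 4 2]

Answer: 17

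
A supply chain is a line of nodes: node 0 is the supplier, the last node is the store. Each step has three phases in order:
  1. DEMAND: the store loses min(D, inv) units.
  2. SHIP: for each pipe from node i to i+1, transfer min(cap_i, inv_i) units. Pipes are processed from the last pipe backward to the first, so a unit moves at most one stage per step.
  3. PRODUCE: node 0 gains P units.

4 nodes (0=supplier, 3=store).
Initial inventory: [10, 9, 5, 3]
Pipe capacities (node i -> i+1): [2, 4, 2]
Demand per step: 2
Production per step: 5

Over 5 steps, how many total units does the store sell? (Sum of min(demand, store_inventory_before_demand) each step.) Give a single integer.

Step 1: sold=2 (running total=2) -> [13 7 7 3]
Step 2: sold=2 (running total=4) -> [16 5 9 3]
Step 3: sold=2 (running total=6) -> [19 3 11 3]
Step 4: sold=2 (running total=8) -> [22 2 12 3]
Step 5: sold=2 (running total=10) -> [25 2 12 3]

Answer: 10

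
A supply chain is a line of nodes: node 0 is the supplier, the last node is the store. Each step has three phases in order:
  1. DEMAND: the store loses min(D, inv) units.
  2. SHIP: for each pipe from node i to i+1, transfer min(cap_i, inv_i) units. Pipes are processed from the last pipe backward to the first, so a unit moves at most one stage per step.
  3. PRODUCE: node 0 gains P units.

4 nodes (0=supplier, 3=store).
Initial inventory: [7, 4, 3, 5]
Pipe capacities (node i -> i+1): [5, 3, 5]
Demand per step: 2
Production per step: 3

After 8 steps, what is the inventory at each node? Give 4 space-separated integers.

Step 1: demand=2,sold=2 ship[2->3]=3 ship[1->2]=3 ship[0->1]=5 prod=3 -> inv=[5 6 3 6]
Step 2: demand=2,sold=2 ship[2->3]=3 ship[1->2]=3 ship[0->1]=5 prod=3 -> inv=[3 8 3 7]
Step 3: demand=2,sold=2 ship[2->3]=3 ship[1->2]=3 ship[0->1]=3 prod=3 -> inv=[3 8 3 8]
Step 4: demand=2,sold=2 ship[2->3]=3 ship[1->2]=3 ship[0->1]=3 prod=3 -> inv=[3 8 3 9]
Step 5: demand=2,sold=2 ship[2->3]=3 ship[1->2]=3 ship[0->1]=3 prod=3 -> inv=[3 8 3 10]
Step 6: demand=2,sold=2 ship[2->3]=3 ship[1->2]=3 ship[0->1]=3 prod=3 -> inv=[3 8 3 11]
Step 7: demand=2,sold=2 ship[2->3]=3 ship[1->2]=3 ship[0->1]=3 prod=3 -> inv=[3 8 3 12]
Step 8: demand=2,sold=2 ship[2->3]=3 ship[1->2]=3 ship[0->1]=3 prod=3 -> inv=[3 8 3 13]

3 8 3 13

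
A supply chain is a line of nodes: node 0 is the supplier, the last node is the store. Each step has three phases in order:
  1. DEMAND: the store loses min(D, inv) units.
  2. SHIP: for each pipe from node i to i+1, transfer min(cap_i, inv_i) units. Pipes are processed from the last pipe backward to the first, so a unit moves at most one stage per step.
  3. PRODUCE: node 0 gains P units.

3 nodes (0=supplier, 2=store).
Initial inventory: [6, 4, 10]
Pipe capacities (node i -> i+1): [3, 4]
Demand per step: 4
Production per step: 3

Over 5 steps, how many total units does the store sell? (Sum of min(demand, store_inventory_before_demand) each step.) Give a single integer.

Step 1: sold=4 (running total=4) -> [6 3 10]
Step 2: sold=4 (running total=8) -> [6 3 9]
Step 3: sold=4 (running total=12) -> [6 3 8]
Step 4: sold=4 (running total=16) -> [6 3 7]
Step 5: sold=4 (running total=20) -> [6 3 6]

Answer: 20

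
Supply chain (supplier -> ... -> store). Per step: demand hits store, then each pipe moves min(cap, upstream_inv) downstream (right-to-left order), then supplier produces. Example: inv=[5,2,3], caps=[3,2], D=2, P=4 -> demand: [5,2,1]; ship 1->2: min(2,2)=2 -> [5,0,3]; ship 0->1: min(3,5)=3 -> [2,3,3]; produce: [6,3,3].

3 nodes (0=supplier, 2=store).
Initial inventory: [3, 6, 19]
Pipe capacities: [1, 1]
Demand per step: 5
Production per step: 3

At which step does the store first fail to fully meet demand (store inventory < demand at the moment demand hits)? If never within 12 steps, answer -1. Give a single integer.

Step 1: demand=5,sold=5 ship[1->2]=1 ship[0->1]=1 prod=3 -> [5 6 15]
Step 2: demand=5,sold=5 ship[1->2]=1 ship[0->1]=1 prod=3 -> [7 6 11]
Step 3: demand=5,sold=5 ship[1->2]=1 ship[0->1]=1 prod=3 -> [9 6 7]
Step 4: demand=5,sold=5 ship[1->2]=1 ship[0->1]=1 prod=3 -> [11 6 3]
Step 5: demand=5,sold=3 ship[1->2]=1 ship[0->1]=1 prod=3 -> [13 6 1]
Step 6: demand=5,sold=1 ship[1->2]=1 ship[0->1]=1 prod=3 -> [15 6 1]
Step 7: demand=5,sold=1 ship[1->2]=1 ship[0->1]=1 prod=3 -> [17 6 1]
Step 8: demand=5,sold=1 ship[1->2]=1 ship[0->1]=1 prod=3 -> [19 6 1]
Step 9: demand=5,sold=1 ship[1->2]=1 ship[0->1]=1 prod=3 -> [21 6 1]
Step 10: demand=5,sold=1 ship[1->2]=1 ship[0->1]=1 prod=3 -> [23 6 1]
Step 11: demand=5,sold=1 ship[1->2]=1 ship[0->1]=1 prod=3 -> [25 6 1]
Step 12: demand=5,sold=1 ship[1->2]=1 ship[0->1]=1 prod=3 -> [27 6 1]
First stockout at step 5

5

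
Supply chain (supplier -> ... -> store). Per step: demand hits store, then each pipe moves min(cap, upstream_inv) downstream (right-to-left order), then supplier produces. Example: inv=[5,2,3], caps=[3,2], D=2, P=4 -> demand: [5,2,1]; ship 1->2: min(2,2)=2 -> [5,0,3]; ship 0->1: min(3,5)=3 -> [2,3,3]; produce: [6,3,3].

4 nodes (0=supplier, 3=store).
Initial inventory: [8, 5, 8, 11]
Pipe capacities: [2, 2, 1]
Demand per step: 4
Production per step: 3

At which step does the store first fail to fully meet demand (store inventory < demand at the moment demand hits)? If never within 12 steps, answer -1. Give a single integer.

Step 1: demand=4,sold=4 ship[2->3]=1 ship[1->2]=2 ship[0->1]=2 prod=3 -> [9 5 9 8]
Step 2: demand=4,sold=4 ship[2->3]=1 ship[1->2]=2 ship[0->1]=2 prod=3 -> [10 5 10 5]
Step 3: demand=4,sold=4 ship[2->3]=1 ship[1->2]=2 ship[0->1]=2 prod=3 -> [11 5 11 2]
Step 4: demand=4,sold=2 ship[2->3]=1 ship[1->2]=2 ship[0->1]=2 prod=3 -> [12 5 12 1]
Step 5: demand=4,sold=1 ship[2->3]=1 ship[1->2]=2 ship[0->1]=2 prod=3 -> [13 5 13 1]
Step 6: demand=4,sold=1 ship[2->3]=1 ship[1->2]=2 ship[0->1]=2 prod=3 -> [14 5 14 1]
Step 7: demand=4,sold=1 ship[2->3]=1 ship[1->2]=2 ship[0->1]=2 prod=3 -> [15 5 15 1]
Step 8: demand=4,sold=1 ship[2->3]=1 ship[1->2]=2 ship[0->1]=2 prod=3 -> [16 5 16 1]
Step 9: demand=4,sold=1 ship[2->3]=1 ship[1->2]=2 ship[0->1]=2 prod=3 -> [17 5 17 1]
Step 10: demand=4,sold=1 ship[2->3]=1 ship[1->2]=2 ship[0->1]=2 prod=3 -> [18 5 18 1]
Step 11: demand=4,sold=1 ship[2->3]=1 ship[1->2]=2 ship[0->1]=2 prod=3 -> [19 5 19 1]
Step 12: demand=4,sold=1 ship[2->3]=1 ship[1->2]=2 ship[0->1]=2 prod=3 -> [20 5 20 1]
First stockout at step 4

4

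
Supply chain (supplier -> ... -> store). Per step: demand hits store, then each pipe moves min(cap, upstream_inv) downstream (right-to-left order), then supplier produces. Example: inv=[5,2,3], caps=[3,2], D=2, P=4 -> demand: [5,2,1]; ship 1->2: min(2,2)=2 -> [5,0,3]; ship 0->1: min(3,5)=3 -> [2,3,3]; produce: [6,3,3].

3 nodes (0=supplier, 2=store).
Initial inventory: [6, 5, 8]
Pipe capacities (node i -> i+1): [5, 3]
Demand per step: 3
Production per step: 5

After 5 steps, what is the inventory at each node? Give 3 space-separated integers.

Step 1: demand=3,sold=3 ship[1->2]=3 ship[0->1]=5 prod=5 -> inv=[6 7 8]
Step 2: demand=3,sold=3 ship[1->2]=3 ship[0->1]=5 prod=5 -> inv=[6 9 8]
Step 3: demand=3,sold=3 ship[1->2]=3 ship[0->1]=5 prod=5 -> inv=[6 11 8]
Step 4: demand=3,sold=3 ship[1->2]=3 ship[0->1]=5 prod=5 -> inv=[6 13 8]
Step 5: demand=3,sold=3 ship[1->2]=3 ship[0->1]=5 prod=5 -> inv=[6 15 8]

6 15 8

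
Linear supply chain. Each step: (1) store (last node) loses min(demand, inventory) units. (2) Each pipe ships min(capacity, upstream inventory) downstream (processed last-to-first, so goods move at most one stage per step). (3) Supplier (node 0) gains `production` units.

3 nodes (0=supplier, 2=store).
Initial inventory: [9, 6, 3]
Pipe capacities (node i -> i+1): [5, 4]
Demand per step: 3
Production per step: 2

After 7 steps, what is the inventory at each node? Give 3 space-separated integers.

Step 1: demand=3,sold=3 ship[1->2]=4 ship[0->1]=5 prod=2 -> inv=[6 7 4]
Step 2: demand=3,sold=3 ship[1->2]=4 ship[0->1]=5 prod=2 -> inv=[3 8 5]
Step 3: demand=3,sold=3 ship[1->2]=4 ship[0->1]=3 prod=2 -> inv=[2 7 6]
Step 4: demand=3,sold=3 ship[1->2]=4 ship[0->1]=2 prod=2 -> inv=[2 5 7]
Step 5: demand=3,sold=3 ship[1->2]=4 ship[0->1]=2 prod=2 -> inv=[2 3 8]
Step 6: demand=3,sold=3 ship[1->2]=3 ship[0->1]=2 prod=2 -> inv=[2 2 8]
Step 7: demand=3,sold=3 ship[1->2]=2 ship[0->1]=2 prod=2 -> inv=[2 2 7]

2 2 7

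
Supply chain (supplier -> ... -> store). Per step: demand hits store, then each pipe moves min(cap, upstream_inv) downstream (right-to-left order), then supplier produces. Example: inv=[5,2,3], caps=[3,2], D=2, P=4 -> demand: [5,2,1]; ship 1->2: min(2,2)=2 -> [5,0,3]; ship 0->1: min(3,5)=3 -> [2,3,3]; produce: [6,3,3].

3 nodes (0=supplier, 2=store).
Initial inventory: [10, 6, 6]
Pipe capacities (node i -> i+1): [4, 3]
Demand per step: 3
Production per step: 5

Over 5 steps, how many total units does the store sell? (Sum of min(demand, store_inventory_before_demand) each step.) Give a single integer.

Answer: 15

Derivation:
Step 1: sold=3 (running total=3) -> [11 7 6]
Step 2: sold=3 (running total=6) -> [12 8 6]
Step 3: sold=3 (running total=9) -> [13 9 6]
Step 4: sold=3 (running total=12) -> [14 10 6]
Step 5: sold=3 (running total=15) -> [15 11 6]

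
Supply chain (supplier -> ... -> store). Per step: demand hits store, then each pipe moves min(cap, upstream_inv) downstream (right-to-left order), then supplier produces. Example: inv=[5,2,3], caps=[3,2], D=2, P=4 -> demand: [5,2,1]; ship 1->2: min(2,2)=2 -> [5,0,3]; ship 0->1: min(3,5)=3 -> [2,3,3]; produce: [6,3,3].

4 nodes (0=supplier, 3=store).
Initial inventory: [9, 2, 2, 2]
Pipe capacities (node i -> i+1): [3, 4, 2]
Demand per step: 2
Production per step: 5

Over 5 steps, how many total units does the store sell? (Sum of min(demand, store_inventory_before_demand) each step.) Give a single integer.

Answer: 10

Derivation:
Step 1: sold=2 (running total=2) -> [11 3 2 2]
Step 2: sold=2 (running total=4) -> [13 3 3 2]
Step 3: sold=2 (running total=6) -> [15 3 4 2]
Step 4: sold=2 (running total=8) -> [17 3 5 2]
Step 5: sold=2 (running total=10) -> [19 3 6 2]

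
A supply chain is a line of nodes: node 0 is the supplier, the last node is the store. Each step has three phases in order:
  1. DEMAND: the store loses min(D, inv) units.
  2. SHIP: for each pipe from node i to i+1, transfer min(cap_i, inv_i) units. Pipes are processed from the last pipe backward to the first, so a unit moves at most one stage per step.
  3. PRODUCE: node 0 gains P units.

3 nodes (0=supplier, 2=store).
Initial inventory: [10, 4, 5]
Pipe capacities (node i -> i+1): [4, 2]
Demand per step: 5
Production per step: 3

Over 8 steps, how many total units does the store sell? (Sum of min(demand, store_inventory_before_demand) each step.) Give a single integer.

Step 1: sold=5 (running total=5) -> [9 6 2]
Step 2: sold=2 (running total=7) -> [8 8 2]
Step 3: sold=2 (running total=9) -> [7 10 2]
Step 4: sold=2 (running total=11) -> [6 12 2]
Step 5: sold=2 (running total=13) -> [5 14 2]
Step 6: sold=2 (running total=15) -> [4 16 2]
Step 7: sold=2 (running total=17) -> [3 18 2]
Step 8: sold=2 (running total=19) -> [3 19 2]

Answer: 19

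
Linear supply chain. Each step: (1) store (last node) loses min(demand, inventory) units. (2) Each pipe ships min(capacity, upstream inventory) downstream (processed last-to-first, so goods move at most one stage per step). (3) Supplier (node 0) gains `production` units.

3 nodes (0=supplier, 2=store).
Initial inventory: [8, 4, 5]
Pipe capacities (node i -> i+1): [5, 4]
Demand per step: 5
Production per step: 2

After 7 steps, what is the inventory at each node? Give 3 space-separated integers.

Step 1: demand=5,sold=5 ship[1->2]=4 ship[0->1]=5 prod=2 -> inv=[5 5 4]
Step 2: demand=5,sold=4 ship[1->2]=4 ship[0->1]=5 prod=2 -> inv=[2 6 4]
Step 3: demand=5,sold=4 ship[1->2]=4 ship[0->1]=2 prod=2 -> inv=[2 4 4]
Step 4: demand=5,sold=4 ship[1->2]=4 ship[0->1]=2 prod=2 -> inv=[2 2 4]
Step 5: demand=5,sold=4 ship[1->2]=2 ship[0->1]=2 prod=2 -> inv=[2 2 2]
Step 6: demand=5,sold=2 ship[1->2]=2 ship[0->1]=2 prod=2 -> inv=[2 2 2]
Step 7: demand=5,sold=2 ship[1->2]=2 ship[0->1]=2 prod=2 -> inv=[2 2 2]

2 2 2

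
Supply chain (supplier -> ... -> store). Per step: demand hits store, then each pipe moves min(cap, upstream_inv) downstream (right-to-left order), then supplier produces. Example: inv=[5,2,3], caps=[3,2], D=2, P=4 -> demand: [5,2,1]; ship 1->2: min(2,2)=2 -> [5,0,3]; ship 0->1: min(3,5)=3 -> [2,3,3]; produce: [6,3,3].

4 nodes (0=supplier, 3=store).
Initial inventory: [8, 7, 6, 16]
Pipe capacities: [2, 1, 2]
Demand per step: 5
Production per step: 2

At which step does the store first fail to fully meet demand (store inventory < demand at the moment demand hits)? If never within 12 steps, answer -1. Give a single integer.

Step 1: demand=5,sold=5 ship[2->3]=2 ship[1->2]=1 ship[0->1]=2 prod=2 -> [8 8 5 13]
Step 2: demand=5,sold=5 ship[2->3]=2 ship[1->2]=1 ship[0->1]=2 prod=2 -> [8 9 4 10]
Step 3: demand=5,sold=5 ship[2->3]=2 ship[1->2]=1 ship[0->1]=2 prod=2 -> [8 10 3 7]
Step 4: demand=5,sold=5 ship[2->3]=2 ship[1->2]=1 ship[0->1]=2 prod=2 -> [8 11 2 4]
Step 5: demand=5,sold=4 ship[2->3]=2 ship[1->2]=1 ship[0->1]=2 prod=2 -> [8 12 1 2]
Step 6: demand=5,sold=2 ship[2->3]=1 ship[1->2]=1 ship[0->1]=2 prod=2 -> [8 13 1 1]
Step 7: demand=5,sold=1 ship[2->3]=1 ship[1->2]=1 ship[0->1]=2 prod=2 -> [8 14 1 1]
Step 8: demand=5,sold=1 ship[2->3]=1 ship[1->2]=1 ship[0->1]=2 prod=2 -> [8 15 1 1]
Step 9: demand=5,sold=1 ship[2->3]=1 ship[1->2]=1 ship[0->1]=2 prod=2 -> [8 16 1 1]
Step 10: demand=5,sold=1 ship[2->3]=1 ship[1->2]=1 ship[0->1]=2 prod=2 -> [8 17 1 1]
Step 11: demand=5,sold=1 ship[2->3]=1 ship[1->2]=1 ship[0->1]=2 prod=2 -> [8 18 1 1]
Step 12: demand=5,sold=1 ship[2->3]=1 ship[1->2]=1 ship[0->1]=2 prod=2 -> [8 19 1 1]
First stockout at step 5

5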